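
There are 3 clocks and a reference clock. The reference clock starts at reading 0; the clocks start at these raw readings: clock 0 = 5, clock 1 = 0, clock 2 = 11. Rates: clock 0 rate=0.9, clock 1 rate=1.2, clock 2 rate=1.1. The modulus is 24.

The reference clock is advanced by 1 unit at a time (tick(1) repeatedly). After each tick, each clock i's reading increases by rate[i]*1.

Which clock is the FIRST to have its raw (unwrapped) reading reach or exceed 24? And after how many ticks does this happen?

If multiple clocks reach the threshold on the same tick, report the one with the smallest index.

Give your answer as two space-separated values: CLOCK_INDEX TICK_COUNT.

Answer: 2 12

Derivation:
clock 0: start=5, rate=0.9, needs 24-5 = 19; ticks = ceil(19/0.9) = ceil(21.1111) = 22; reading at tick 22 = 5 + 0.9*22 = 24.8000
clock 1: start=0, rate=1.2, needs 24-0 = 24; ticks = ceil(24/1.2) = ceil(20.0000) = 20; reading at tick 20 = 0 + 1.2*20 = 24.0000
clock 2: start=11, rate=1.1, needs 24-11 = 13; ticks = ceil(13/1.1) = ceil(11.8182) = 12; reading at tick 12 = 11 + 1.1*12 = 24.2000
Minimum tick count = 12; winners = [2]; smallest index = 2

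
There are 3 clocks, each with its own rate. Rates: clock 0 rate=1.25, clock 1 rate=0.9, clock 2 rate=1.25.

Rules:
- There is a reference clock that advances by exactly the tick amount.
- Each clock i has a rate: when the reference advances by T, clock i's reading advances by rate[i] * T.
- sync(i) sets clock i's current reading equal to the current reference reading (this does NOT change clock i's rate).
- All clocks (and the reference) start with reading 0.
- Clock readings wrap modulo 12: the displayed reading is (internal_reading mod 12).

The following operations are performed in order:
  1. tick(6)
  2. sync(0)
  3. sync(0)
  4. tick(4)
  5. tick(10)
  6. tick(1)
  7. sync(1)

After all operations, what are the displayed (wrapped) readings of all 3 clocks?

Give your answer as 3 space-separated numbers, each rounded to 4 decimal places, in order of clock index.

Answer: 0.7500 9.0000 2.2500

Derivation:
After op 1 tick(6): ref=6.0000 raw=[7.5000 5.4000 7.5000]
After op 2 sync(0): ref=6.0000 raw=[6.0000 5.4000 7.5000]
After op 3 sync(0): ref=6.0000 raw=[6.0000 5.4000 7.5000]
After op 4 tick(4): ref=10.0000 raw=[11.0000 9.0000 12.5000]
After op 5 tick(10): ref=20.0000 raw=[23.5000 18.0000 25.0000]
After op 6 tick(1): ref=21.0000 raw=[24.7500 18.9000 26.2500]
After op 7 sync(1): ref=21.0000 raw=[24.7500 21.0000 26.2500]
Wrap final raw readings (mod 12): 24.7500 mod 12 = 0.7500; 21.0000 mod 12 = 9.0000; 26.2500 mod 12 = 2.2500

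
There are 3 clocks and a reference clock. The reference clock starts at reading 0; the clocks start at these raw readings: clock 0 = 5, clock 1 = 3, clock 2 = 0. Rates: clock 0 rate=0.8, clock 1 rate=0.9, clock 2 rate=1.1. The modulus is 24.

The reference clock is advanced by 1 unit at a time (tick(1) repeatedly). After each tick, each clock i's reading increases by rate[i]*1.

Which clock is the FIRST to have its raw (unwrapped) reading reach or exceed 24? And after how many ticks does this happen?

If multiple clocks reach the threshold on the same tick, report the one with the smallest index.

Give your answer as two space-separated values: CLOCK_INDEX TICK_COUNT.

Answer: 2 22

Derivation:
clock 0: start=5, rate=0.8, needs 24-5 = 19; ticks = ceil(19/0.8) = ceil(23.7500) = 24; reading at tick 24 = 5 + 0.8*24 = 24.2000
clock 1: start=3, rate=0.9, needs 24-3 = 21; ticks = ceil(21/0.9) = ceil(23.3333) = 24; reading at tick 24 = 3 + 0.9*24 = 24.6000
clock 2: start=0, rate=1.1, needs 24-0 = 24; ticks = ceil(24/1.1) = ceil(21.8182) = 22; reading at tick 22 = 0 + 1.1*22 = 24.2000
Minimum tick count = 22; winners = [2]; smallest index = 2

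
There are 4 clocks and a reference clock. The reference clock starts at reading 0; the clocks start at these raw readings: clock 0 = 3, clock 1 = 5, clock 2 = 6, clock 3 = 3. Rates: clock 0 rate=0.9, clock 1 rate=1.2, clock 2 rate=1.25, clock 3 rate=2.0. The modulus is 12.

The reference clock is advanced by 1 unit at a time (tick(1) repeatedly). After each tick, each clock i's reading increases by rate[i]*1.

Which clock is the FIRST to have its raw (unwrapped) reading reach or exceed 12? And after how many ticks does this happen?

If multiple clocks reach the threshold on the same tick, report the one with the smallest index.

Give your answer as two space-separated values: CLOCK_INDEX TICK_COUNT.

Answer: 2 5

Derivation:
clock 0: start=3, rate=0.9, needs 12-3 = 9; ticks = ceil(9/0.9) = ceil(10.0000) = 10; reading at tick 10 = 3 + 0.9*10 = 12.0000
clock 1: start=5, rate=1.2, needs 12-5 = 7; ticks = ceil(7/1.2) = ceil(5.8333) = 6; reading at tick 6 = 5 + 1.2*6 = 12.2000
clock 2: start=6, rate=1.25, needs 12-6 = 6; ticks = ceil(6/1.25) = ceil(4.8000) = 5; reading at tick 5 = 6 + 1.25*5 = 12.2500
clock 3: start=3, rate=2.0, needs 12-3 = 9; ticks = ceil(9/2.0) = ceil(4.5000) = 5; reading at tick 5 = 3 + 2.0*5 = 13.0000
Minimum tick count = 5; winners = [2, 3]; smallest index = 2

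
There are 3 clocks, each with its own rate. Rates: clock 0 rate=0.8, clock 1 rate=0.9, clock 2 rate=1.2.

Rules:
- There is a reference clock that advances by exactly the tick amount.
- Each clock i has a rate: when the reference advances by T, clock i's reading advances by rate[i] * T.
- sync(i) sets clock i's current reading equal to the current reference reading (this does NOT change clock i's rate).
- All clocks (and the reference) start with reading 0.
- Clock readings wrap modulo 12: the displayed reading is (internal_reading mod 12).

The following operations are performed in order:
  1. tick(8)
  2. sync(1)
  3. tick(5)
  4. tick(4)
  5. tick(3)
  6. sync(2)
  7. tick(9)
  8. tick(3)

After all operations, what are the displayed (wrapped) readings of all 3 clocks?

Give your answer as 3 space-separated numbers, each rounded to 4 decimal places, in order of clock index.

Answer: 1.6000 5.6000 10.4000

Derivation:
After op 1 tick(8): ref=8.0000 raw=[6.4000 7.2000 9.6000]
After op 2 sync(1): ref=8.0000 raw=[6.4000 8.0000 9.6000]
After op 3 tick(5): ref=13.0000 raw=[10.4000 12.5000 15.6000]
After op 4 tick(4): ref=17.0000 raw=[13.6000 16.1000 20.4000]
After op 5 tick(3): ref=20.0000 raw=[16.0000 18.8000 24.0000]
After op 6 sync(2): ref=20.0000 raw=[16.0000 18.8000 20.0000]
After op 7 tick(9): ref=29.0000 raw=[23.2000 26.9000 30.8000]
After op 8 tick(3): ref=32.0000 raw=[25.6000 29.6000 34.4000]
Wrap final raw readings (mod 12): 25.6000 mod 12 = 1.6000; 29.6000 mod 12 = 5.6000; 34.4000 mod 12 = 10.4000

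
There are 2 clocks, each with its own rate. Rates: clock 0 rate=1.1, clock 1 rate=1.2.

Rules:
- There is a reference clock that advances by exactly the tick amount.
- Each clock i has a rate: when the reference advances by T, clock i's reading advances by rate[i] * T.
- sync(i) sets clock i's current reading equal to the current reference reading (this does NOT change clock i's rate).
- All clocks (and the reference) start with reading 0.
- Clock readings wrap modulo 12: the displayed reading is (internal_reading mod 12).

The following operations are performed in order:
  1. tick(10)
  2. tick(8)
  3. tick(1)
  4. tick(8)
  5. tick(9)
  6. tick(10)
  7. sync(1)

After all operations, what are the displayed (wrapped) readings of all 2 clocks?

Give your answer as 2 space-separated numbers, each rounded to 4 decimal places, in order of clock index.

Answer: 2.6000 10.0000

Derivation:
After op 1 tick(10): ref=10.0000 raw=[11.0000 12.0000]
After op 2 tick(8): ref=18.0000 raw=[19.8000 21.6000]
After op 3 tick(1): ref=19.0000 raw=[20.9000 22.8000]
After op 4 tick(8): ref=27.0000 raw=[29.7000 32.4000]
After op 5 tick(9): ref=36.0000 raw=[39.6000 43.2000]
After op 6 tick(10): ref=46.0000 raw=[50.6000 55.2000]
After op 7 sync(1): ref=46.0000 raw=[50.6000 46.0000]
Wrap final raw readings (mod 12): 50.6000 mod 12 = 2.6000; 46.0000 mod 12 = 10.0000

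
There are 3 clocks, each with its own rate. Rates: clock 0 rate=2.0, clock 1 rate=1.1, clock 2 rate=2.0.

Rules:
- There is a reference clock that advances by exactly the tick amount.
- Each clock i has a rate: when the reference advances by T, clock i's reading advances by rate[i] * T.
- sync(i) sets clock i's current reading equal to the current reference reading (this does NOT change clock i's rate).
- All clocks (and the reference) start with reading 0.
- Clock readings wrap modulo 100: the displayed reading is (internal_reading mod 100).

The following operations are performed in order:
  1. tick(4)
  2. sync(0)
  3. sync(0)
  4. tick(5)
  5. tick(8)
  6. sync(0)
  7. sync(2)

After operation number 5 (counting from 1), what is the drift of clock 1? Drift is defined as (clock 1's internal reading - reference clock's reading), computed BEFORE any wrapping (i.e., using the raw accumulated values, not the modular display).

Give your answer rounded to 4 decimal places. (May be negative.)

After op 1 tick(4): ref=4.0000 raw=[8.0000 4.4000 8.0000]
After op 2 sync(0): ref=4.0000 raw=[4.0000 4.4000 8.0000]
After op 3 sync(0): ref=4.0000 raw=[4.0000 4.4000 8.0000]
After op 4 tick(5): ref=9.0000 raw=[14.0000 9.9000 18.0000]
After op 5 tick(8): ref=17.0000 raw=[30.0000 18.7000 34.0000]
Drift of clock 1 after op 5: 18.7000 - 17.0000 = 1.7000

Answer: 1.7000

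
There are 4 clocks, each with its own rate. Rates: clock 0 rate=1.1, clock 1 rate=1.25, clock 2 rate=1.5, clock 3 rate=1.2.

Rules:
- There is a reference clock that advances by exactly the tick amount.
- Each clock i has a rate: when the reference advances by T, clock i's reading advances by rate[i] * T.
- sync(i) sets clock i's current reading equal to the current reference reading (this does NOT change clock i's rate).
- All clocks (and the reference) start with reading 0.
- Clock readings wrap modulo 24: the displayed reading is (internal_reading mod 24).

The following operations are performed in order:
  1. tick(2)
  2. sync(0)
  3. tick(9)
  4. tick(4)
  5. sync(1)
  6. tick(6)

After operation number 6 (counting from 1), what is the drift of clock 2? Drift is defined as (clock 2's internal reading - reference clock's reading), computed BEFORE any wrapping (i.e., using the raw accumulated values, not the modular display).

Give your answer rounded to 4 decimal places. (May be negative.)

Answer: 10.5000

Derivation:
After op 1 tick(2): ref=2.0000 raw=[2.2000 2.5000 3.0000 2.4000]
After op 2 sync(0): ref=2.0000 raw=[2.0000 2.5000 3.0000 2.4000]
After op 3 tick(9): ref=11.0000 raw=[11.9000 13.7500 16.5000 13.2000]
After op 4 tick(4): ref=15.0000 raw=[16.3000 18.7500 22.5000 18.0000]
After op 5 sync(1): ref=15.0000 raw=[16.3000 15.0000 22.5000 18.0000]
After op 6 tick(6): ref=21.0000 raw=[22.9000 22.5000 31.5000 25.2000]
Drift of clock 2 after op 6: 31.5000 - 21.0000 = 10.5000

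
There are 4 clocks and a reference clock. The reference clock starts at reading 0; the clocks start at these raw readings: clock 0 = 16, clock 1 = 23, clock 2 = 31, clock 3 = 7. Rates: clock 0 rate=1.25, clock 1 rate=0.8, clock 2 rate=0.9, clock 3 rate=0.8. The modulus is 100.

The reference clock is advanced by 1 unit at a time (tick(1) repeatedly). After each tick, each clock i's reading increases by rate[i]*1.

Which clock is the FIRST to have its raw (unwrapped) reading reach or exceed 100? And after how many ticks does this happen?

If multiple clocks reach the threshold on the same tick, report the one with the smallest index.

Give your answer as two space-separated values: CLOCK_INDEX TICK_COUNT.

clock 0: start=16, rate=1.25, needs 100-16 = 84; ticks = ceil(84/1.25) = ceil(67.2000) = 68; reading at tick 68 = 16 + 1.25*68 = 101.0000
clock 1: start=23, rate=0.8, needs 100-23 = 77; ticks = ceil(77/0.8) = ceil(96.2500) = 97; reading at tick 97 = 23 + 0.8*97 = 100.6000
clock 2: start=31, rate=0.9, needs 100-31 = 69; ticks = ceil(69/0.9) = ceil(76.6667) = 77; reading at tick 77 = 31 + 0.9*77 = 100.3000
clock 3: start=7, rate=0.8, needs 100-7 = 93; ticks = ceil(93/0.8) = ceil(116.2500) = 117; reading at tick 117 = 7 + 0.8*117 = 100.6000
Minimum tick count = 68; winners = [0]; smallest index = 0

Answer: 0 68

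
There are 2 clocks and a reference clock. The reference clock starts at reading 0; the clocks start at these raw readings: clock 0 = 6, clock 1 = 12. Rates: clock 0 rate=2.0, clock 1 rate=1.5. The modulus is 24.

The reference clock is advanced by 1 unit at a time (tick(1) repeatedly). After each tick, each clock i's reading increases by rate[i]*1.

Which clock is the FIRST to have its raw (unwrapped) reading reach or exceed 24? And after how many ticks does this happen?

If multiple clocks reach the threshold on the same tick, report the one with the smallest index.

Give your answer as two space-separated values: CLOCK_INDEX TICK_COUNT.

Answer: 1 8

Derivation:
clock 0: start=6, rate=2.0, needs 24-6 = 18; ticks = ceil(18/2.0) = ceil(9.0000) = 9; reading at tick 9 = 6 + 2.0*9 = 24.0000
clock 1: start=12, rate=1.5, needs 24-12 = 12; ticks = ceil(12/1.5) = ceil(8.0000) = 8; reading at tick 8 = 12 + 1.5*8 = 24.0000
Minimum tick count = 8; winners = [1]; smallest index = 1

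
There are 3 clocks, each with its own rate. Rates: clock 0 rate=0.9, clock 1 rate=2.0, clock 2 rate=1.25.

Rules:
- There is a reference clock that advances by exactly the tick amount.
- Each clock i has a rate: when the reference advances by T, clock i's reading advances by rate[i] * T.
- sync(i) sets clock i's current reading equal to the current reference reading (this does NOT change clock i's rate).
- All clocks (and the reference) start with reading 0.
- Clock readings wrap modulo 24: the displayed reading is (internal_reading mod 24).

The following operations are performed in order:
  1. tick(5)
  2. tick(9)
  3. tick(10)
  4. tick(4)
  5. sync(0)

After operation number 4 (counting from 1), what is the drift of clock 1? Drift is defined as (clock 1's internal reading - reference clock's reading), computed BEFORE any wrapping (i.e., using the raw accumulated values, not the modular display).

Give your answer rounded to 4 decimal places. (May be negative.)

After op 1 tick(5): ref=5.0000 raw=[4.5000 10.0000 6.2500]
After op 2 tick(9): ref=14.0000 raw=[12.6000 28.0000 17.5000]
After op 3 tick(10): ref=24.0000 raw=[21.6000 48.0000 30.0000]
After op 4 tick(4): ref=28.0000 raw=[25.2000 56.0000 35.0000]
Drift of clock 1 after op 4: 56.0000 - 28.0000 = 28.0000

Answer: 28.0000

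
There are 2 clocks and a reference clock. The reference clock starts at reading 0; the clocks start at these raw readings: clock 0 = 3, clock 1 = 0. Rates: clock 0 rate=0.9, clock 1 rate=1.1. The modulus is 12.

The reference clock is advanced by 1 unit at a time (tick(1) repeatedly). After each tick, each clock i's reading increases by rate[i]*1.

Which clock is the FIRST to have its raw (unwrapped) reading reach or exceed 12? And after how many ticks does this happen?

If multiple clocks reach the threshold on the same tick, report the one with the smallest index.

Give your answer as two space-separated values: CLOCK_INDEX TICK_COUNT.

Answer: 0 10

Derivation:
clock 0: start=3, rate=0.9, needs 12-3 = 9; ticks = ceil(9/0.9) = ceil(10.0000) = 10; reading at tick 10 = 3 + 0.9*10 = 12.0000
clock 1: start=0, rate=1.1, needs 12-0 = 12; ticks = ceil(12/1.1) = ceil(10.9091) = 11; reading at tick 11 = 0 + 1.1*11 = 12.1000
Minimum tick count = 10; winners = [0]; smallest index = 0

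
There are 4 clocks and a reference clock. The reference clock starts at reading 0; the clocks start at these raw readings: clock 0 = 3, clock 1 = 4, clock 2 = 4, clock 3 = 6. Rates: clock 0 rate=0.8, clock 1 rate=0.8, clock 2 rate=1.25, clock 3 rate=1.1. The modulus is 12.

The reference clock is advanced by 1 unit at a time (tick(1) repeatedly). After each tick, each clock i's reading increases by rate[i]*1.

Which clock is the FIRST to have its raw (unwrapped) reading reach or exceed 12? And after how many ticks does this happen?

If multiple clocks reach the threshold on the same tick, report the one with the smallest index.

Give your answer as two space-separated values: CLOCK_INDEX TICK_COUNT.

Answer: 3 6

Derivation:
clock 0: start=3, rate=0.8, needs 12-3 = 9; ticks = ceil(9/0.8) = ceil(11.2500) = 12; reading at tick 12 = 3 + 0.8*12 = 12.6000
clock 1: start=4, rate=0.8, needs 12-4 = 8; ticks = ceil(8/0.8) = ceil(10.0000) = 10; reading at tick 10 = 4 + 0.8*10 = 12.0000
clock 2: start=4, rate=1.25, needs 12-4 = 8; ticks = ceil(8/1.25) = ceil(6.4000) = 7; reading at tick 7 = 4 + 1.25*7 = 12.7500
clock 3: start=6, rate=1.1, needs 12-6 = 6; ticks = ceil(6/1.1) = ceil(5.4545) = 6; reading at tick 6 = 6 + 1.1*6 = 12.6000
Minimum tick count = 6; winners = [3]; smallest index = 3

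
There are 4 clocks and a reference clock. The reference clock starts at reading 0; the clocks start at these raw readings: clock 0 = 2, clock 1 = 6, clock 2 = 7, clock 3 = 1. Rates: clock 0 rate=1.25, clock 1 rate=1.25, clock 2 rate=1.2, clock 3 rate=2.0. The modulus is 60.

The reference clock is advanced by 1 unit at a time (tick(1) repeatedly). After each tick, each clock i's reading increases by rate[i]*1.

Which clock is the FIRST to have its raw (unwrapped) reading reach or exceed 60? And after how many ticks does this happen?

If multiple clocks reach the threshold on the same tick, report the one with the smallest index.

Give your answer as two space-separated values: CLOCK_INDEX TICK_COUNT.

clock 0: start=2, rate=1.25, needs 60-2 = 58; ticks = ceil(58/1.25) = ceil(46.4000) = 47; reading at tick 47 = 2 + 1.25*47 = 60.7500
clock 1: start=6, rate=1.25, needs 60-6 = 54; ticks = ceil(54/1.25) = ceil(43.2000) = 44; reading at tick 44 = 6 + 1.25*44 = 61.0000
clock 2: start=7, rate=1.2, needs 60-7 = 53; ticks = ceil(53/1.2) = ceil(44.1667) = 45; reading at tick 45 = 7 + 1.2*45 = 61.0000
clock 3: start=1, rate=2.0, needs 60-1 = 59; ticks = ceil(59/2.0) = ceil(29.5000) = 30; reading at tick 30 = 1 + 2.0*30 = 61.0000
Minimum tick count = 30; winners = [3]; smallest index = 3

Answer: 3 30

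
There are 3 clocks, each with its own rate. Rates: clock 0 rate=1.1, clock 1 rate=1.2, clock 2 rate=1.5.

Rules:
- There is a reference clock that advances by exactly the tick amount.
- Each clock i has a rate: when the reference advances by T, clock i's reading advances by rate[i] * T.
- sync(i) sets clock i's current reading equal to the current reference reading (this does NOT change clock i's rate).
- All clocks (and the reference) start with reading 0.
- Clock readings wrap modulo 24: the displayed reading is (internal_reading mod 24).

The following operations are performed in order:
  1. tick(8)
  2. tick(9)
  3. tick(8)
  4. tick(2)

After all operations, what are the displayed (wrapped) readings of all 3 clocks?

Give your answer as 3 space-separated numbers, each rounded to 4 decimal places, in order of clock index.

After op 1 tick(8): ref=8.0000 raw=[8.8000 9.6000 12.0000]
After op 2 tick(9): ref=17.0000 raw=[18.7000 20.4000 25.5000]
After op 3 tick(8): ref=25.0000 raw=[27.5000 30.0000 37.5000]
After op 4 tick(2): ref=27.0000 raw=[29.7000 32.4000 40.5000]
Wrap final raw readings (mod 24): 29.7000 mod 24 = 5.7000; 32.4000 mod 24 = 8.4000; 40.5000 mod 24 = 16.5000

Answer: 5.7000 8.4000 16.5000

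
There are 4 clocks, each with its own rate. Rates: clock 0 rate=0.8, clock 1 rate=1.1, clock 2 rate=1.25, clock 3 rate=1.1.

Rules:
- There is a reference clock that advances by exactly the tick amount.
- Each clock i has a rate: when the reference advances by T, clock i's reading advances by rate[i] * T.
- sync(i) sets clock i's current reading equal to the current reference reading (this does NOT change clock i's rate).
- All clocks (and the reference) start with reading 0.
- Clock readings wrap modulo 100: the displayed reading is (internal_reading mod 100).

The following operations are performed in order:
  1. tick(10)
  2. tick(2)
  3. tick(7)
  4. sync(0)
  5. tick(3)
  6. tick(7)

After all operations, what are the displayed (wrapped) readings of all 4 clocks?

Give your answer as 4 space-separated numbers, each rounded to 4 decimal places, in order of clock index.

After op 1 tick(10): ref=10.0000 raw=[8.0000 11.0000 12.5000 11.0000]
After op 2 tick(2): ref=12.0000 raw=[9.6000 13.2000 15.0000 13.2000]
After op 3 tick(7): ref=19.0000 raw=[15.2000 20.9000 23.7500 20.9000]
After op 4 sync(0): ref=19.0000 raw=[19.0000 20.9000 23.7500 20.9000]
After op 5 tick(3): ref=22.0000 raw=[21.4000 24.2000 27.5000 24.2000]
After op 6 tick(7): ref=29.0000 raw=[27.0000 31.9000 36.2500 31.9000]
Wrap final raw readings (mod 100): 27.0000 mod 100 = 27.0000; 31.9000 mod 100 = 31.9000; 36.2500 mod 100 = 36.2500; 31.9000 mod 100 = 31.9000

Answer: 27.0000 31.9000 36.2500 31.9000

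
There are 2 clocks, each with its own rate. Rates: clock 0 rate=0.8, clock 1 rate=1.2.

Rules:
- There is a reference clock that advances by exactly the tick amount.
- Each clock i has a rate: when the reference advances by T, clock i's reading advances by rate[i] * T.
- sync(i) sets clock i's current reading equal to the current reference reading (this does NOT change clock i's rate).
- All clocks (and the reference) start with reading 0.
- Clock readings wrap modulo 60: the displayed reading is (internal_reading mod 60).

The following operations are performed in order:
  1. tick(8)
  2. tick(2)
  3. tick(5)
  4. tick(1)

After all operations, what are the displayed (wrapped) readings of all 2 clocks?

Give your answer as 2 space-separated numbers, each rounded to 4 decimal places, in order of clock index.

After op 1 tick(8): ref=8.0000 raw=[6.4000 9.6000]
After op 2 tick(2): ref=10.0000 raw=[8.0000 12.0000]
After op 3 tick(5): ref=15.0000 raw=[12.0000 18.0000]
After op 4 tick(1): ref=16.0000 raw=[12.8000 19.2000]
Wrap final raw readings (mod 60): 12.8000 mod 60 = 12.8000; 19.2000 mod 60 = 19.2000

Answer: 12.8000 19.2000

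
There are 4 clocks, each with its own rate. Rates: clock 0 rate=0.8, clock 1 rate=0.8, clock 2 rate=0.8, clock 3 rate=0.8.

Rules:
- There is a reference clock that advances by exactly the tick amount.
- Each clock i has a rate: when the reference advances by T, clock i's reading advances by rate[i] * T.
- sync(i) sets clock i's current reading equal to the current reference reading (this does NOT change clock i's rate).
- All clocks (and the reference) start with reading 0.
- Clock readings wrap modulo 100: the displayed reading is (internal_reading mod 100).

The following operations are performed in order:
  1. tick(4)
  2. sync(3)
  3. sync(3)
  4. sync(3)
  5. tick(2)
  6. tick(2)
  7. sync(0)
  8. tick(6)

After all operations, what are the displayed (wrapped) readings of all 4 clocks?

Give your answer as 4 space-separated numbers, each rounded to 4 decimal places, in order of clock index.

Answer: 12.8000 11.2000 11.2000 12.0000

Derivation:
After op 1 tick(4): ref=4.0000 raw=[3.2000 3.2000 3.2000 3.2000]
After op 2 sync(3): ref=4.0000 raw=[3.2000 3.2000 3.2000 4.0000]
After op 3 sync(3): ref=4.0000 raw=[3.2000 3.2000 3.2000 4.0000]
After op 4 sync(3): ref=4.0000 raw=[3.2000 3.2000 3.2000 4.0000]
After op 5 tick(2): ref=6.0000 raw=[4.8000 4.8000 4.8000 5.6000]
After op 6 tick(2): ref=8.0000 raw=[6.4000 6.4000 6.4000 7.2000]
After op 7 sync(0): ref=8.0000 raw=[8.0000 6.4000 6.4000 7.2000]
After op 8 tick(6): ref=14.0000 raw=[12.8000 11.2000 11.2000 12.0000]
Wrap final raw readings (mod 100): 12.8000 mod 100 = 12.8000; 11.2000 mod 100 = 11.2000; 11.2000 mod 100 = 11.2000; 12.0000 mod 100 = 12.0000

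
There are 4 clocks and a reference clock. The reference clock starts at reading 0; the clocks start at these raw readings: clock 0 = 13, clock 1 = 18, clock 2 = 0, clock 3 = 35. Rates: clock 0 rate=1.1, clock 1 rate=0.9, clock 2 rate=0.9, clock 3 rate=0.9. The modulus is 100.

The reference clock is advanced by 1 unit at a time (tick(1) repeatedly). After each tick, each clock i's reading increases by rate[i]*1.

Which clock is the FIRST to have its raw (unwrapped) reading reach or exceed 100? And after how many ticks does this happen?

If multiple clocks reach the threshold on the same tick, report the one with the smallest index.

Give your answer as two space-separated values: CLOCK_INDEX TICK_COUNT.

Answer: 3 73

Derivation:
clock 0: start=13, rate=1.1, needs 100-13 = 87; ticks = ceil(87/1.1) = ceil(79.0909) = 80; reading at tick 80 = 13 + 1.1*80 = 101.0000
clock 1: start=18, rate=0.9, needs 100-18 = 82; ticks = ceil(82/0.9) = ceil(91.1111) = 92; reading at tick 92 = 18 + 0.9*92 = 100.8000
clock 2: start=0, rate=0.9, needs 100-0 = 100; ticks = ceil(100/0.9) = ceil(111.1111) = 112; reading at tick 112 = 0 + 0.9*112 = 100.8000
clock 3: start=35, rate=0.9, needs 100-35 = 65; ticks = ceil(65/0.9) = ceil(72.2222) = 73; reading at tick 73 = 35 + 0.9*73 = 100.7000
Minimum tick count = 73; winners = [3]; smallest index = 3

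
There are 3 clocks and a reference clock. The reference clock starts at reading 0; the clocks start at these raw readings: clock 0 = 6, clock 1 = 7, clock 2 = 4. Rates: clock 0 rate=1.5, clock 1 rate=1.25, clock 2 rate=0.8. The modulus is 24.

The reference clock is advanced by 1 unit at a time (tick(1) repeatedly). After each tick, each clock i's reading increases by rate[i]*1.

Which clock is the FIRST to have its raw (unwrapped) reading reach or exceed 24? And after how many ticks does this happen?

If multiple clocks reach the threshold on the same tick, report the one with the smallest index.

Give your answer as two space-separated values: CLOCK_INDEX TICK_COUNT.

clock 0: start=6, rate=1.5, needs 24-6 = 18; ticks = ceil(18/1.5) = ceil(12.0000) = 12; reading at tick 12 = 6 + 1.5*12 = 24.0000
clock 1: start=7, rate=1.25, needs 24-7 = 17; ticks = ceil(17/1.25) = ceil(13.6000) = 14; reading at tick 14 = 7 + 1.25*14 = 24.5000
clock 2: start=4, rate=0.8, needs 24-4 = 20; ticks = ceil(20/0.8) = ceil(25.0000) = 25; reading at tick 25 = 4 + 0.8*25 = 24.0000
Minimum tick count = 12; winners = [0]; smallest index = 0

Answer: 0 12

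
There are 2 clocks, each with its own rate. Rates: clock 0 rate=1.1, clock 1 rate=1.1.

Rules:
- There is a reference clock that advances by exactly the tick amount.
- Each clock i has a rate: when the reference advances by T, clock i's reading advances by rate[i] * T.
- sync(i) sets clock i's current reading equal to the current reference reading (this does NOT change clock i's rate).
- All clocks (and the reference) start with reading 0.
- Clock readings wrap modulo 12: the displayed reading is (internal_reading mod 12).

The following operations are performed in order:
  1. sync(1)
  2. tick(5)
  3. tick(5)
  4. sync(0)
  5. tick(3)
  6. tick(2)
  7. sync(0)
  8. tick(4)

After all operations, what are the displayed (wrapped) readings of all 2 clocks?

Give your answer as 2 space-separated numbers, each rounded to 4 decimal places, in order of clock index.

After op 1 sync(1): ref=0.0000 raw=[0.0000 0.0000]
After op 2 tick(5): ref=5.0000 raw=[5.5000 5.5000]
After op 3 tick(5): ref=10.0000 raw=[11.0000 11.0000]
After op 4 sync(0): ref=10.0000 raw=[10.0000 11.0000]
After op 5 tick(3): ref=13.0000 raw=[13.3000 14.3000]
After op 6 tick(2): ref=15.0000 raw=[15.5000 16.5000]
After op 7 sync(0): ref=15.0000 raw=[15.0000 16.5000]
After op 8 tick(4): ref=19.0000 raw=[19.4000 20.9000]
Wrap final raw readings (mod 12): 19.4000 mod 12 = 7.4000; 20.9000 mod 12 = 8.9000

Answer: 7.4000 8.9000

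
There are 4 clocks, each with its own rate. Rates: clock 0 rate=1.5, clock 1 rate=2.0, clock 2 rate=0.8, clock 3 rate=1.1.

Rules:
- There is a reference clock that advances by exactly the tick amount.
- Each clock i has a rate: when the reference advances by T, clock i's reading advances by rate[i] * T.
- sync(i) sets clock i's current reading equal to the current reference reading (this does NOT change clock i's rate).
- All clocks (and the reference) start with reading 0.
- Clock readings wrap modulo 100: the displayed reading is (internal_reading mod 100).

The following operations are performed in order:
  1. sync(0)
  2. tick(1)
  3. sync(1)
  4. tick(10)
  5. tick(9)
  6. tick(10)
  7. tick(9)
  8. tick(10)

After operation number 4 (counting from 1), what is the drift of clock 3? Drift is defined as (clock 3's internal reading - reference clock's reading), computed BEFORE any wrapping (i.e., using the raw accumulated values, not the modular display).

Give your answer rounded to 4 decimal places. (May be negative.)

Answer: 1.1000

Derivation:
After op 1 sync(0): ref=0.0000 raw=[0.0000 0.0000 0.0000 0.0000]
After op 2 tick(1): ref=1.0000 raw=[1.5000 2.0000 0.8000 1.1000]
After op 3 sync(1): ref=1.0000 raw=[1.5000 1.0000 0.8000 1.1000]
After op 4 tick(10): ref=11.0000 raw=[16.5000 21.0000 8.8000 12.1000]
Drift of clock 3 after op 4: 12.1000 - 11.0000 = 1.1000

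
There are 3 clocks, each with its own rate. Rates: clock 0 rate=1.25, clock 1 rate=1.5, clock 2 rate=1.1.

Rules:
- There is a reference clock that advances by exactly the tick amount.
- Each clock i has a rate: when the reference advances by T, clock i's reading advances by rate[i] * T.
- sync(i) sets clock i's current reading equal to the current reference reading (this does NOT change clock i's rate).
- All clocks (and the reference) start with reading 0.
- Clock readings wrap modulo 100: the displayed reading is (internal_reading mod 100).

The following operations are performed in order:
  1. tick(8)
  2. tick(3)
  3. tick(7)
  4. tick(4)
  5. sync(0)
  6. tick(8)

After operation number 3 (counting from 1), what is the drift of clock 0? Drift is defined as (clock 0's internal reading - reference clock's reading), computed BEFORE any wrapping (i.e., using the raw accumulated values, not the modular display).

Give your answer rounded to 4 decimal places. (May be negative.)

Answer: 4.5000

Derivation:
After op 1 tick(8): ref=8.0000 raw=[10.0000 12.0000 8.8000]
After op 2 tick(3): ref=11.0000 raw=[13.7500 16.5000 12.1000]
After op 3 tick(7): ref=18.0000 raw=[22.5000 27.0000 19.8000]
Drift of clock 0 after op 3: 22.5000 - 18.0000 = 4.5000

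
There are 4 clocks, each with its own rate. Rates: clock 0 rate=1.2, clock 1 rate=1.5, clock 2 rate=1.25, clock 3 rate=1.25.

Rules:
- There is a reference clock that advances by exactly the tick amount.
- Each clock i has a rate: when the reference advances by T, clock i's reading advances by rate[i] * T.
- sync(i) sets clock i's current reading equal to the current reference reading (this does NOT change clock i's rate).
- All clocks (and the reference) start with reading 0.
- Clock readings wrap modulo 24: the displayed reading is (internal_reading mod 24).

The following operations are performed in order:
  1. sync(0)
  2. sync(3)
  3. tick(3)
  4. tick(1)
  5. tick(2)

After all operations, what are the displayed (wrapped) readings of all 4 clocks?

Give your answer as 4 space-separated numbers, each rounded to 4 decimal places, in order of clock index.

Answer: 7.2000 9.0000 7.5000 7.5000

Derivation:
After op 1 sync(0): ref=0.0000 raw=[0.0000 0.0000 0.0000 0.0000]
After op 2 sync(3): ref=0.0000 raw=[0.0000 0.0000 0.0000 0.0000]
After op 3 tick(3): ref=3.0000 raw=[3.6000 4.5000 3.7500 3.7500]
After op 4 tick(1): ref=4.0000 raw=[4.8000 6.0000 5.0000 5.0000]
After op 5 tick(2): ref=6.0000 raw=[7.2000 9.0000 7.5000 7.5000]
Wrap final raw readings (mod 24): 7.2000 mod 24 = 7.2000; 9.0000 mod 24 = 9.0000; 7.5000 mod 24 = 7.5000; 7.5000 mod 24 = 7.5000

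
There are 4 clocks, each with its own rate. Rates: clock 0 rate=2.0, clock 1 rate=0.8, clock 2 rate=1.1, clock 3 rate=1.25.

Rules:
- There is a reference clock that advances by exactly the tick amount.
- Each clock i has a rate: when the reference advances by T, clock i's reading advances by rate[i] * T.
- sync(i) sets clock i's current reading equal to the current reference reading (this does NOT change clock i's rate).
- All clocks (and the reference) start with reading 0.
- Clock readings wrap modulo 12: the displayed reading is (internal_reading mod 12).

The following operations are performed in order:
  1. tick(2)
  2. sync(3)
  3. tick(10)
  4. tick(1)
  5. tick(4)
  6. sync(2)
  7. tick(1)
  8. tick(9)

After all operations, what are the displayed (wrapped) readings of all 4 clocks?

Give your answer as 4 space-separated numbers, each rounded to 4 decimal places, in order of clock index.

Answer: 6.0000 9.6000 4.0000 9.2500

Derivation:
After op 1 tick(2): ref=2.0000 raw=[4.0000 1.6000 2.2000 2.5000]
After op 2 sync(3): ref=2.0000 raw=[4.0000 1.6000 2.2000 2.0000]
After op 3 tick(10): ref=12.0000 raw=[24.0000 9.6000 13.2000 14.5000]
After op 4 tick(1): ref=13.0000 raw=[26.0000 10.4000 14.3000 15.7500]
After op 5 tick(4): ref=17.0000 raw=[34.0000 13.6000 18.7000 20.7500]
After op 6 sync(2): ref=17.0000 raw=[34.0000 13.6000 17.0000 20.7500]
After op 7 tick(1): ref=18.0000 raw=[36.0000 14.4000 18.1000 22.0000]
After op 8 tick(9): ref=27.0000 raw=[54.0000 21.6000 28.0000 33.2500]
Wrap final raw readings (mod 12): 54.0000 mod 12 = 6.0000; 21.6000 mod 12 = 9.6000; 28.0000 mod 12 = 4.0000; 33.2500 mod 12 = 9.2500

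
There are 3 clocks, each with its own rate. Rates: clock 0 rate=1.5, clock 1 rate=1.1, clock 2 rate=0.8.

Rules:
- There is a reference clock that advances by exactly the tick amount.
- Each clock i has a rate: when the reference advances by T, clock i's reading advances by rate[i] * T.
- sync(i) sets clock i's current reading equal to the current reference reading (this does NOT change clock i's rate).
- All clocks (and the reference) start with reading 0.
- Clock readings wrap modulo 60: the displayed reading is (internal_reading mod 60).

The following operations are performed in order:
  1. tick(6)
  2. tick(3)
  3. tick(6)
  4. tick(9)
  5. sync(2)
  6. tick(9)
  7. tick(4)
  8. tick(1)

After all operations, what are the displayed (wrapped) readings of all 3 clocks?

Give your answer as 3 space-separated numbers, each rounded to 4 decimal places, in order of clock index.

After op 1 tick(6): ref=6.0000 raw=[9.0000 6.6000 4.8000]
After op 2 tick(3): ref=9.0000 raw=[13.5000 9.9000 7.2000]
After op 3 tick(6): ref=15.0000 raw=[22.5000 16.5000 12.0000]
After op 4 tick(9): ref=24.0000 raw=[36.0000 26.4000 19.2000]
After op 5 sync(2): ref=24.0000 raw=[36.0000 26.4000 24.0000]
After op 6 tick(9): ref=33.0000 raw=[49.5000 36.3000 31.2000]
After op 7 tick(4): ref=37.0000 raw=[55.5000 40.7000 34.4000]
After op 8 tick(1): ref=38.0000 raw=[57.0000 41.8000 35.2000]
Wrap final raw readings (mod 60): 57.0000 mod 60 = 57.0000; 41.8000 mod 60 = 41.8000; 35.2000 mod 60 = 35.2000

Answer: 57.0000 41.8000 35.2000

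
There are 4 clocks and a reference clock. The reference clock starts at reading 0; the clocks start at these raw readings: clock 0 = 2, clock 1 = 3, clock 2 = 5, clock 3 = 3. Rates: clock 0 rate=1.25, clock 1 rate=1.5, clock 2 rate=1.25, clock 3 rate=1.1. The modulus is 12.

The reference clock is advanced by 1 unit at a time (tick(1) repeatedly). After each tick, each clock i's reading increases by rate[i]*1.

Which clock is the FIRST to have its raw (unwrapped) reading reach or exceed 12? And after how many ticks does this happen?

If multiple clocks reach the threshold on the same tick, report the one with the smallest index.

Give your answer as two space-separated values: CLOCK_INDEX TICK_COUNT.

clock 0: start=2, rate=1.25, needs 12-2 = 10; ticks = ceil(10/1.25) = ceil(8.0000) = 8; reading at tick 8 = 2 + 1.25*8 = 12.0000
clock 1: start=3, rate=1.5, needs 12-3 = 9; ticks = ceil(9/1.5) = ceil(6.0000) = 6; reading at tick 6 = 3 + 1.5*6 = 12.0000
clock 2: start=5, rate=1.25, needs 12-5 = 7; ticks = ceil(7/1.25) = ceil(5.6000) = 6; reading at tick 6 = 5 + 1.25*6 = 12.5000
clock 3: start=3, rate=1.1, needs 12-3 = 9; ticks = ceil(9/1.1) = ceil(8.1818) = 9; reading at tick 9 = 3 + 1.1*9 = 12.9000
Minimum tick count = 6; winners = [1, 2]; smallest index = 1

Answer: 1 6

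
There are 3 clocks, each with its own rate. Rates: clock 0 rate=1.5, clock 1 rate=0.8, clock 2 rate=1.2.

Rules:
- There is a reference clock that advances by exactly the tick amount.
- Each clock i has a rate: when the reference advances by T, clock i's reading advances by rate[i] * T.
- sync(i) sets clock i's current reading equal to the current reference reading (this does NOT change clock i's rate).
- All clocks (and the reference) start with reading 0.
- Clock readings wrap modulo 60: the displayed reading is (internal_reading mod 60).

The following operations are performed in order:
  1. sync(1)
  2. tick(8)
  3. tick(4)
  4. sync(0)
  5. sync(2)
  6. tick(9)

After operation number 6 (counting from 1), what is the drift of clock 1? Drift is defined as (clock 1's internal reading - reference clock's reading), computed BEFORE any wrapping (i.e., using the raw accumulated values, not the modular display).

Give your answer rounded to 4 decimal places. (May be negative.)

After op 1 sync(1): ref=0.0000 raw=[0.0000 0.0000 0.0000]
After op 2 tick(8): ref=8.0000 raw=[12.0000 6.4000 9.6000]
After op 3 tick(4): ref=12.0000 raw=[18.0000 9.6000 14.4000]
After op 4 sync(0): ref=12.0000 raw=[12.0000 9.6000 14.4000]
After op 5 sync(2): ref=12.0000 raw=[12.0000 9.6000 12.0000]
After op 6 tick(9): ref=21.0000 raw=[25.5000 16.8000 22.8000]
Drift of clock 1 after op 6: 16.8000 - 21.0000 = -4.2000

Answer: -4.2000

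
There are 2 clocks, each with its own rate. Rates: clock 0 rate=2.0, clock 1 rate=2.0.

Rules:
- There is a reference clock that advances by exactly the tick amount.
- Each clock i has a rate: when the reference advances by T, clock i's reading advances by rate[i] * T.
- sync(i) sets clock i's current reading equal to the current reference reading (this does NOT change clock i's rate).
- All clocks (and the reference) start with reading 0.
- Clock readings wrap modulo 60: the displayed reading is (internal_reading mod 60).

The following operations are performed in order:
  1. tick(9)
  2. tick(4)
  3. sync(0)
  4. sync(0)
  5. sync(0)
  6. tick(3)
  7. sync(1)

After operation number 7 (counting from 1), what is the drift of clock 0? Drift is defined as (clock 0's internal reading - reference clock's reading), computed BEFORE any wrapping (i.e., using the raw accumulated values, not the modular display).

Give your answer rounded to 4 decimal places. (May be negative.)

After op 1 tick(9): ref=9.0000 raw=[18.0000 18.0000]
After op 2 tick(4): ref=13.0000 raw=[26.0000 26.0000]
After op 3 sync(0): ref=13.0000 raw=[13.0000 26.0000]
After op 4 sync(0): ref=13.0000 raw=[13.0000 26.0000]
After op 5 sync(0): ref=13.0000 raw=[13.0000 26.0000]
After op 6 tick(3): ref=16.0000 raw=[19.0000 32.0000]
After op 7 sync(1): ref=16.0000 raw=[19.0000 16.0000]
Drift of clock 0 after op 7: 19.0000 - 16.0000 = 3.0000

Answer: 3.0000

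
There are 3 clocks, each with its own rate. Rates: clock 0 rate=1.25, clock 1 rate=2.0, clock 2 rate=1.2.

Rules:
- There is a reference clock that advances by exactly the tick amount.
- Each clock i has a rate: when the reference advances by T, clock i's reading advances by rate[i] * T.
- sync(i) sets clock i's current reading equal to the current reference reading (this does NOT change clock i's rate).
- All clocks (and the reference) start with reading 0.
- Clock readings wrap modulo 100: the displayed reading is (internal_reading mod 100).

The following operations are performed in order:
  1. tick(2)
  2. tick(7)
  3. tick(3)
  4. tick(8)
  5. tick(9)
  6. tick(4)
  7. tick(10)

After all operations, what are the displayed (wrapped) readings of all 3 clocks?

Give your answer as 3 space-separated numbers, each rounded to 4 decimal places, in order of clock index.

After op 1 tick(2): ref=2.0000 raw=[2.5000 4.0000 2.4000]
After op 2 tick(7): ref=9.0000 raw=[11.2500 18.0000 10.8000]
After op 3 tick(3): ref=12.0000 raw=[15.0000 24.0000 14.4000]
After op 4 tick(8): ref=20.0000 raw=[25.0000 40.0000 24.0000]
After op 5 tick(9): ref=29.0000 raw=[36.2500 58.0000 34.8000]
After op 6 tick(4): ref=33.0000 raw=[41.2500 66.0000 39.6000]
After op 7 tick(10): ref=43.0000 raw=[53.7500 86.0000 51.6000]
Wrap final raw readings (mod 100): 53.7500 mod 100 = 53.7500; 86.0000 mod 100 = 86.0000; 51.6000 mod 100 = 51.6000

Answer: 53.7500 86.0000 51.6000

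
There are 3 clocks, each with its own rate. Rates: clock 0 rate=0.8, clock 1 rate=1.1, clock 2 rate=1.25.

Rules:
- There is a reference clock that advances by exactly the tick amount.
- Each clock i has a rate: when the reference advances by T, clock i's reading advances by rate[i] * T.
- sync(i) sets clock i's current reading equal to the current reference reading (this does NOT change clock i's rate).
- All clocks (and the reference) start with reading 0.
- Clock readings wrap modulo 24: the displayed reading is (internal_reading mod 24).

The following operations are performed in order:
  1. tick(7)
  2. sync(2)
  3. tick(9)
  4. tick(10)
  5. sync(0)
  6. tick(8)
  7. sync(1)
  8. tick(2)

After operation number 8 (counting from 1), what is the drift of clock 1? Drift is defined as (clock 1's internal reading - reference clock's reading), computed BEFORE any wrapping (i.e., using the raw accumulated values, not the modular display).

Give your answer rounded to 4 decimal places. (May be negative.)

Answer: 0.2000

Derivation:
After op 1 tick(7): ref=7.0000 raw=[5.6000 7.7000 8.7500]
After op 2 sync(2): ref=7.0000 raw=[5.6000 7.7000 7.0000]
After op 3 tick(9): ref=16.0000 raw=[12.8000 17.6000 18.2500]
After op 4 tick(10): ref=26.0000 raw=[20.8000 28.6000 30.7500]
After op 5 sync(0): ref=26.0000 raw=[26.0000 28.6000 30.7500]
After op 6 tick(8): ref=34.0000 raw=[32.4000 37.4000 40.7500]
After op 7 sync(1): ref=34.0000 raw=[32.4000 34.0000 40.7500]
After op 8 tick(2): ref=36.0000 raw=[34.0000 36.2000 43.2500]
Drift of clock 1 after op 8: 36.2000 - 36.0000 = 0.2000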